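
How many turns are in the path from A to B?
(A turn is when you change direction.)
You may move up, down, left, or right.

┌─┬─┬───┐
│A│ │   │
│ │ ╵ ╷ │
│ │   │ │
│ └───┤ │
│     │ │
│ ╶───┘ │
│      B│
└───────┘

Directions: down, down, down, right, right, right
Number of turns: 1

Solution:

┌─┬─┬───┐
│A│ │   │
│ │ ╵ ╷ │
│↓│   │ │
│ └───┤ │
│↓    │ │
│ ╶───┘ │
│↳ → → B│
└───────┘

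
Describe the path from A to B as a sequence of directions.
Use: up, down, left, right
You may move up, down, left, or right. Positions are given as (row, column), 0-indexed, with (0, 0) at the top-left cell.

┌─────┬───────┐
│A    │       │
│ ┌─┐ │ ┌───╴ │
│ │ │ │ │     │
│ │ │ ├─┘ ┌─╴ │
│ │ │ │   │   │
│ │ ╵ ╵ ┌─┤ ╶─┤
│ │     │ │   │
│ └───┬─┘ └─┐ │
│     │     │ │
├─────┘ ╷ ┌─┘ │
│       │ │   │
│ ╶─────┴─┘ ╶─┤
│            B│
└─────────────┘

Finding the path and converting it to directions:
Path through cells: (0,0) → (0,1) → (0,2) → (1,2) → (2,2) → (3,2) → (3,3) → (2,3) → (2,4) → (1,4) → (1,5) → (1,6) → (2,6) → (2,5) → (3,5) → (3,6) → (4,6) → (5,6) → (5,5) → (6,5) → (6,6)
Directions: right, right, down, down, down, right, up, right, up, right, right, down, left, down, right, down, down, left, down, right

Solution:

┌─────┬───────┐
│A → ↓│       │
│ ┌─┐ │ ┌───╴ │
│ │ │↓│ │↱ → ↓│
│ │ │ ├─┘ ┌─╴ │
│ │ │↓│↱ ↑│↓ ↲│
│ │ ╵ ╵ ┌─┤ ╶─┤
│ │  ↳ ↑│ │↳ ↓│
│ └───┬─┘ └─┐ │
│     │     │↓│
├─────┘ ╷ ┌─┘ │
│       │ │↓ ↲│
│ ╶─────┴─┘ ╶─┤
│          ↳ B│
└─────────────┘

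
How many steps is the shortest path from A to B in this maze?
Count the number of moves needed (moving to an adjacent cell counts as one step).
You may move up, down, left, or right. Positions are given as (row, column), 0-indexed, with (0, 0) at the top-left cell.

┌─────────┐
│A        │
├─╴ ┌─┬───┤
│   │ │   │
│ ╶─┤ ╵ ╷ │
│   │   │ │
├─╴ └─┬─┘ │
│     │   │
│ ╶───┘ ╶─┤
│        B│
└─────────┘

Using BFS to find shortest path:
Start: (0, 0), End: (4, 4)
Path found:
(0,0) → (0,1) → (1,1) → (1,0) → (2,0) → (2,1) → (3,1) → (3,0) → (4,0) → (4,1) → (4,2) → (4,3) → (4,4)
Number of steps: 12

Solution:

┌─────────┐
│A ↓      │
├─╴ ┌─┬───┤
│↓ ↲│ │   │
│ ╶─┤ ╵ ╷ │
│↳ ↓│   │ │
├─╴ └─┬─┘ │
│↓ ↲  │   │
│ ╶───┘ ╶─┤
│↳ → → → B│
└─────────┘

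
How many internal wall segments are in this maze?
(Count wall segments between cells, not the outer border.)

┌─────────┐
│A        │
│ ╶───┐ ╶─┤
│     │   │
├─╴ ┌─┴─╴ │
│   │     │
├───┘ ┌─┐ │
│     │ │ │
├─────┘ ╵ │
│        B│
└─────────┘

Counting internal wall segments:
Total internal walls: 16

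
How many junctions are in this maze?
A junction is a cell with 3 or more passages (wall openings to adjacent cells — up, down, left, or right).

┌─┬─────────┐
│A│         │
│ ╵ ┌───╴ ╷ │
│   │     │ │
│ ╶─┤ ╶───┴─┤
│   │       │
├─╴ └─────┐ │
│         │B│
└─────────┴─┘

Checking each cell for number of passages:

Junctions found (3+ passages):
  (0, 4): 3 passages
  (1, 0): 3 passages
  (3, 1): 3 passages
Total junctions: 3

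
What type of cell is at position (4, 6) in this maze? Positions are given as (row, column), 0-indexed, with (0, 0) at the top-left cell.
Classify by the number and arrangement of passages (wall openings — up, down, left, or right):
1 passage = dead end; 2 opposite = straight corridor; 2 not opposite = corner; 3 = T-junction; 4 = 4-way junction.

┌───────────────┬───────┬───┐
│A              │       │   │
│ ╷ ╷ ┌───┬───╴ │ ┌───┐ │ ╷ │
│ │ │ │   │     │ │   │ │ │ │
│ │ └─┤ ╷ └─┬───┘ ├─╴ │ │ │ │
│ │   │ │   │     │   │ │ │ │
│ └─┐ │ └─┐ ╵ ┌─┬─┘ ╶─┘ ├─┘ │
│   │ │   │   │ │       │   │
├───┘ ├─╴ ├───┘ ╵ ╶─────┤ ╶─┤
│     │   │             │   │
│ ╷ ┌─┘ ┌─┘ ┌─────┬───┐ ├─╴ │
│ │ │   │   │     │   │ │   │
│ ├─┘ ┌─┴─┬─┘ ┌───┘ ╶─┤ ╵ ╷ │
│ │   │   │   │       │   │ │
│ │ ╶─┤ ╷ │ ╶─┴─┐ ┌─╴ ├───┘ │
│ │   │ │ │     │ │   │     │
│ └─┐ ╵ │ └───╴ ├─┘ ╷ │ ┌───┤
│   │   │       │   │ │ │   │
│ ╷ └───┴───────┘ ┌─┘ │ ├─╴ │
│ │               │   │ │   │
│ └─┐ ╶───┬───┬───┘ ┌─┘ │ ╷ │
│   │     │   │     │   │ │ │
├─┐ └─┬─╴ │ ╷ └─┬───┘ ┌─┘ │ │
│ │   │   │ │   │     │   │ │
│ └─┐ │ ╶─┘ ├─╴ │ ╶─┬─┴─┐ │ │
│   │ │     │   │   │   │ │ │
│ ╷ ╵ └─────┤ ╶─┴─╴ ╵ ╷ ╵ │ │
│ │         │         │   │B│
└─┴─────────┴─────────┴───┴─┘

Checking cell at (4, 6):
Number of passages: 2
Cell type: straight corridor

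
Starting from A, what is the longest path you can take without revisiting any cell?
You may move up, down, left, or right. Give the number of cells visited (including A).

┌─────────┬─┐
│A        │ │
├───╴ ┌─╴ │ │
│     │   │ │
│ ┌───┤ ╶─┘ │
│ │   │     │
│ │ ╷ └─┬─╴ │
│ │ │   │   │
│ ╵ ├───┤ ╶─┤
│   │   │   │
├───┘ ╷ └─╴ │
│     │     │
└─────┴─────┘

Finding longest simple path using DFS:
Start: (0, 0)
Longest path visits 22 cells
Path: A → right → right → right → right → down → left → down → right → right → down → left → down → right → down → left → left → up → left → down → left → left

Solution:

┌─────────┬─┐
│A → → → ↓│ │
├───╴ ┌─╴ │ │
│     │↓ ↲│ │
│ ┌───┤ ╶─┘ │
│ │   │↳ → ↓│
│ │ ╷ └─┬─╴ │
│ │ │   │↓ ↲│
│ ╵ ├───┤ ╶─┤
│   │↓ ↰│↳ ↓│
├───┘ ╷ └─╴ │
│B ← ↲│↑ ← ↲│
└─────┴─────┘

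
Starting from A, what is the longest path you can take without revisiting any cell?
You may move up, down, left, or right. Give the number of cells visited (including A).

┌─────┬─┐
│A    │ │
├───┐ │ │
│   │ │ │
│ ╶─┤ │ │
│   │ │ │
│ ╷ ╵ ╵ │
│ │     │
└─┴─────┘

Finding longest simple path using DFS:
Start: (0, 0)
Longest path visits 11 cells
Path: A → right → right → down → down → down → left → up → left → up → right

Solution:

┌─────┬─┐
│A → ↓│ │
├───┐ │ │
│↱ B│↓│ │
│ ╶─┤ │ │
│↑ ↰│↓│ │
│ ╷ ╵ ╵ │
│ │↑ ↲  │
└─┴─────┘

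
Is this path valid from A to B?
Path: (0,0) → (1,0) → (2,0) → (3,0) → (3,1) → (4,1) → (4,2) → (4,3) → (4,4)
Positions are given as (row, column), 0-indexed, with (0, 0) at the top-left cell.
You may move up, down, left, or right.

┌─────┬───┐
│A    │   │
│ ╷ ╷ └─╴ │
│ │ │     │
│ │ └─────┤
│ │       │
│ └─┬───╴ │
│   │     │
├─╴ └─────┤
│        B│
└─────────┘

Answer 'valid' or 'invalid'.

Checking path validity:
Result: All consecutive moves are passable.

valid

Correct solution:

┌─────┬───┐
│A    │   │
│ ╷ ╷ └─╴ │
│↓│ │     │
│ │ └─────┤
│↓│       │
│ └─┬───╴ │
│↳ ↓│     │
├─╴ └─────┤
│  ↳ → → B│
└─────────┘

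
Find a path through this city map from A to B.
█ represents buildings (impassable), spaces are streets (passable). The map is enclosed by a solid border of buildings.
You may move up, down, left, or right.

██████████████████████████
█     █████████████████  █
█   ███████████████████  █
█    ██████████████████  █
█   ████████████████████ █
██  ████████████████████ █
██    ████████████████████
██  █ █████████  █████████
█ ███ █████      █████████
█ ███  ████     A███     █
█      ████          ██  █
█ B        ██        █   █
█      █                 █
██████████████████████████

Finding the shortest path from A to B:
Movement: cardinal only
Path length: 18 steps
Directions: down → down → down → left → left → left → left → left → left → up → left → left → left → left → left → left → left → left

Solution:

██████████████████████████
█     █████████████████  █
█   ███████████████████  █
█    ██████████████████  █
█   ████████████████████ █
██  ████████████████████ █
██    ████████████████████
██  █ █████████  █████████
█ ███ █████      █████████
█ ███  ████     A███     █
█      ████     ↓    ██  █
█ B←←←←←←←↰██   ↓    █   █
█      █  ↑←←←←←↲        █
██████████████████████████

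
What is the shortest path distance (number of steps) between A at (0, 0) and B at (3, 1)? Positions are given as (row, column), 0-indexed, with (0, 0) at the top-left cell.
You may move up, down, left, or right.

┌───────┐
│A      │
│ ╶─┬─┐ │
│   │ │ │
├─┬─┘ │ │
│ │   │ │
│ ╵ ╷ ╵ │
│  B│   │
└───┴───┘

Finding path from (0, 0) to (3, 1):
Path: (0,0) → (0,1) → (0,2) → (0,3) → (1,3) → (2,3) → (3,3) → (3,2) → (2,2) → (2,1) → (3,1)
Distance: 10 steps

Solution:

┌───────┐
│A → → ↓│
│ ╶─┬─┐ │
│   │ │↓│
├─┬─┘ │ │
│ │↓ ↰│↓│
│ ╵ ╷ ╵ │
│  B│↑ ↲│
└───┴───┘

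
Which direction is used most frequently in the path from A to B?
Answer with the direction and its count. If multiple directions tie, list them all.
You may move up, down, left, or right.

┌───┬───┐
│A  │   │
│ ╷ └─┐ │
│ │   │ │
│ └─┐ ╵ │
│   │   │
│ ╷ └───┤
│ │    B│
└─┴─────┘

Directions: down, down, right, down, right, right
Counts: {'down': 3, 'right': 3}
Most common: down and right (tied at 3 times each)

Solution:

┌───┬───┐
│A  │   │
│ ╷ └─┐ │
│↓│   │ │
│ └─┐ ╵ │
│↳ ↓│   │
│ ╷ └───┤
│ │↳ → B│
└─┴─────┘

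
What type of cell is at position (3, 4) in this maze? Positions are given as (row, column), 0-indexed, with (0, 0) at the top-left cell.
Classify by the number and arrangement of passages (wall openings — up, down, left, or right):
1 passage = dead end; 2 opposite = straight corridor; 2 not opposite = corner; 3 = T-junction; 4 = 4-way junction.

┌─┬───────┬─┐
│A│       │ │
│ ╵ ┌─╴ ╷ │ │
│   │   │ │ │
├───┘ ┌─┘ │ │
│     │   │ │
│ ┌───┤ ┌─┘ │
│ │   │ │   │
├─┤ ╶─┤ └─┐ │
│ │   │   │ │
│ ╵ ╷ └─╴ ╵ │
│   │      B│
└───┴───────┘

Checking cell at (3, 4):
Number of passages: 1
Cell type: dead end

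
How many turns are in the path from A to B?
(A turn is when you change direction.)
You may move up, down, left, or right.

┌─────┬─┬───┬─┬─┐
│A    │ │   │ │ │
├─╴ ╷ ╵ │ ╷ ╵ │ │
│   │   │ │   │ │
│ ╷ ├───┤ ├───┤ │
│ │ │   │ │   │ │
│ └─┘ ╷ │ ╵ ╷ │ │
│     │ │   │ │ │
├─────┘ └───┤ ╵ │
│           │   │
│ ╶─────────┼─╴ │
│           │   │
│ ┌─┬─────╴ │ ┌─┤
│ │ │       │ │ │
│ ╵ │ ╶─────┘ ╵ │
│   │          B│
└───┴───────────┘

Directions: right, down, left, down, down, right, right, up, right, down, down, left, left, left, down, right, right, right, right, right, down, left, left, left, down, right, right, right, right, right
Number of turns: 14

Solution:

┌─────┬─┬───┬─┬─┐
│A ↓  │ │   │ │ │
├─╴ ╷ ╵ │ ╷ ╵ │ │
│↓ ↲│   │ │   │ │
│ ╷ ├───┤ ├───┤ │
│↓│ │↱ ↓│ │   │ │
│ └─┘ ╷ │ ╵ ╷ │ │
│↳ → ↑│↓│   │ │ │
├─────┘ └───┤ ╵ │
│↓ ← ← ↲    │   │
│ ╶─────────┼─╴ │
│↳ → → → → ↓│   │
│ ┌─┬─────╴ │ ┌─┤
│ │ │↓ ← ← ↲│ │ │
│ ╵ │ ╶─────┘ ╵ │
│   │↳ → → → → B│
└───┴───────────┘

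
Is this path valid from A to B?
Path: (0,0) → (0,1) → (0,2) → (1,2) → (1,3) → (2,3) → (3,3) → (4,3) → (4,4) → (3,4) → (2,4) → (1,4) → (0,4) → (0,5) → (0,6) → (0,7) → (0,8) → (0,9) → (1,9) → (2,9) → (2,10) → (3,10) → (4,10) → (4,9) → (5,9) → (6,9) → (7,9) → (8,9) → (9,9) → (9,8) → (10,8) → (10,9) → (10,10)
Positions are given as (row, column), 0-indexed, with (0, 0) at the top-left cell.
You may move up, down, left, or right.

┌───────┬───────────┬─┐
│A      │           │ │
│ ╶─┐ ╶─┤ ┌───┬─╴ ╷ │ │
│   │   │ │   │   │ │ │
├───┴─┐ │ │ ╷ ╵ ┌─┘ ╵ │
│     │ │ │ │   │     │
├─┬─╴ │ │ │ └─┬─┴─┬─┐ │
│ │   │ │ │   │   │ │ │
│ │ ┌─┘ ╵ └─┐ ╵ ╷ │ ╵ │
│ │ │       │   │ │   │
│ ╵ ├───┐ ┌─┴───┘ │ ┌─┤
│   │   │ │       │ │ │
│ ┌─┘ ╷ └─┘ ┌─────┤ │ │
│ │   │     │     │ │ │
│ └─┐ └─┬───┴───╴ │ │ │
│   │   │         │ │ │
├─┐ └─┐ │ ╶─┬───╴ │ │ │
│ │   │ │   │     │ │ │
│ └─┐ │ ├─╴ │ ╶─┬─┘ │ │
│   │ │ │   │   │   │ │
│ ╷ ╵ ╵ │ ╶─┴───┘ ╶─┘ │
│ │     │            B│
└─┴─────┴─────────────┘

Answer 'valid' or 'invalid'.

Checking path validity:
Result: All consecutive moves are passable.

valid

Correct solution:

┌───────┬───────────┬─┐
│A → ↓  │↱ → → → → ↓│ │
│ ╶─┐ ╶─┤ ┌───┬─╴ ╷ │ │
│   │↳ ↓│↑│   │   │↓│ │
├───┴─┐ │ │ ╷ ╵ ┌─┘ ╵ │
│     │↓│↑│ │   │  ↳ ↓│
├─┬─╴ │ │ │ └─┬─┴─┬─┐ │
│ │   │↓│↑│   │   │ │↓│
│ │ ┌─┘ ╵ └─┐ ╵ ╷ │ ╵ │
│ │ │  ↳ ↑  │   │ │↓ ↲│
│ ╵ ├───┐ ┌─┴───┘ │ ┌─┤
│   │   │ │       │↓│ │
│ ┌─┘ ╷ └─┘ ┌─────┤ │ │
│ │   │     │     │↓│ │
│ └─┐ └─┬───┴───╴ │ │ │
│   │   │         │↓│ │
├─┐ └─┐ │ ╶─┬───╴ │ │ │
│ │   │ │   │     │↓│ │
│ └─┐ │ ├─╴ │ ╶─┬─┘ │ │
│   │ │ │   │   │↓ ↲│ │
│ ╷ ╵ ╵ │ ╶─┴───┘ ╶─┘ │
│ │     │        ↳ → B│
└─┴─────┴─────────────┘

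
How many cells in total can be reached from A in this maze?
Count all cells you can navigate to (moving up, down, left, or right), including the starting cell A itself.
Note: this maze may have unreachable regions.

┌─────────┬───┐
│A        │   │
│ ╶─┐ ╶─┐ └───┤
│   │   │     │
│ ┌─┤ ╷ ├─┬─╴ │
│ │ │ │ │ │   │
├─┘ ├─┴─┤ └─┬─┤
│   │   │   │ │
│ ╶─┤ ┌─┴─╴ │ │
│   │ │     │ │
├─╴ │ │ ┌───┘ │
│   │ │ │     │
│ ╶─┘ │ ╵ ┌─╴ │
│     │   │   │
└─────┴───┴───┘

Using BFS/flood-fill to find all reachable cells from A:
Maze size: 7 × 7 = 49 total cells
32 cell(s) are walled off and cannot be reached from A.
Reachable cells: 17

Reachable region (· marks reachable cells):

┌─────────┬───┐
│A · · · ·│   │
│ ╶─┐ ╶─┐ └───┤
│· ·│· ·│· · ·│
│ ┌─┤ ╷ ├─┬─╴ │
│·│ │·│·│ │· ·│
├─┘ ├─┴─┤ └─┬─┤
│   │   │   │ │
│ ╶─┤ ┌─┴─╴ │ │
│   │ │     │ │
├─╴ │ │ ┌───┘ │
│   │ │ │     │
│ ╶─┘ │ ╵ ┌─╴ │
│     │   │   │
└─────┴───┴───┘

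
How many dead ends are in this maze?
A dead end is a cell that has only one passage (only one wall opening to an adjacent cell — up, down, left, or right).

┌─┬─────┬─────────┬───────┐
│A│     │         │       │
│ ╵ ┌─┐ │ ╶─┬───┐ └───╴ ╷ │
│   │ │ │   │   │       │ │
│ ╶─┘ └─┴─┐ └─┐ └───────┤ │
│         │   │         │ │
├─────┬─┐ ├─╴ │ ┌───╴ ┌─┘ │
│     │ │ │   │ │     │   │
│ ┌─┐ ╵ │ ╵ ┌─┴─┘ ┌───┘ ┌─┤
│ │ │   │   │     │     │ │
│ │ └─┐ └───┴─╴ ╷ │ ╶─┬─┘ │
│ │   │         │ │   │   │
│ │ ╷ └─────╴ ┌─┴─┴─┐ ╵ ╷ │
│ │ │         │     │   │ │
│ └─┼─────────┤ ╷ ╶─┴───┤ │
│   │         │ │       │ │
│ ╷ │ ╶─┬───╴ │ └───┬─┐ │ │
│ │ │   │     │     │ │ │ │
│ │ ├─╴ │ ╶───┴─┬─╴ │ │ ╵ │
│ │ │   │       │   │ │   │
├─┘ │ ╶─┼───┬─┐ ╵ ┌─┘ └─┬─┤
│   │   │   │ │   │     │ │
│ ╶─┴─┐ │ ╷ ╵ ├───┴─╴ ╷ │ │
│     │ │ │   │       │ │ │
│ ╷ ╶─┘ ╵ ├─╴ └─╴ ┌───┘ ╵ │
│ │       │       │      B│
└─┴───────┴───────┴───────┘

Checking each cell for number of passages:

Dead ends found at positions:
  (0, 0)
  (0, 9)
  (1, 2)
  (1, 3)
  (1, 6)
  (2, 11)
  (3, 3)
  (3, 7)
  (4, 1)
  (4, 6)
  (4, 12)
  (5, 8)
  (6, 1)
  (6, 9)
  (8, 10)
  (9, 0)
  (10, 6)
  (10, 9)
  (10, 12)
  (11, 2)
  (11, 7)
  (12, 0)
  (12, 5)
  (12, 9)
Total dead ends: 24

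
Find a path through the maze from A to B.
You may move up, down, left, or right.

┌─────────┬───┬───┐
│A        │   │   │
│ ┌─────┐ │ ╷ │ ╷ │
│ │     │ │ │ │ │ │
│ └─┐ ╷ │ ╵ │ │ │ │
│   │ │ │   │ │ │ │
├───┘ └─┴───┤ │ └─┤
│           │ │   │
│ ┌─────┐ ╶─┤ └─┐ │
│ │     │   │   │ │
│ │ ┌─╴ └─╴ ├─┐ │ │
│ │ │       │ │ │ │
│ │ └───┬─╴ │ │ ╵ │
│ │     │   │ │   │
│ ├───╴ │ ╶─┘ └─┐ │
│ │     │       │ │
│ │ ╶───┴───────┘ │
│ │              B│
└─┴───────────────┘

Finding the shortest path through the maze:
Path length: 20 steps
Directions: right → right → right → right → down → down → right → up → up → right → down → down → down → down → right → down → down → right → down → down

Solution:

┌─────────┬───┬───┐
│A → → → ↓│↱ ↓│   │
│ ┌─────┐ │ ╷ │ ╷ │
│ │     │↓│↑│↓│ │ │
│ └─┐ ╷ │ ╵ │ │ │ │
│   │ │ │↳ ↑│↓│ │ │
├───┘ └─┴───┤ │ └─┤
│           │↓│   │
│ ┌─────┐ ╶─┤ └─┐ │
│ │     │   │↳ ↓│ │
│ │ ┌─╴ └─╴ ├─┐ │ │
│ │ │       │ │↓│ │
│ │ └───┬─╴ │ │ ╵ │
│ │     │   │ │↳ ↓│
│ ├───╴ │ ╶─┘ └─┐ │
│ │     │       │↓│
│ │ ╶───┴───────┘ │
│ │              B│
└─┴───────────────┘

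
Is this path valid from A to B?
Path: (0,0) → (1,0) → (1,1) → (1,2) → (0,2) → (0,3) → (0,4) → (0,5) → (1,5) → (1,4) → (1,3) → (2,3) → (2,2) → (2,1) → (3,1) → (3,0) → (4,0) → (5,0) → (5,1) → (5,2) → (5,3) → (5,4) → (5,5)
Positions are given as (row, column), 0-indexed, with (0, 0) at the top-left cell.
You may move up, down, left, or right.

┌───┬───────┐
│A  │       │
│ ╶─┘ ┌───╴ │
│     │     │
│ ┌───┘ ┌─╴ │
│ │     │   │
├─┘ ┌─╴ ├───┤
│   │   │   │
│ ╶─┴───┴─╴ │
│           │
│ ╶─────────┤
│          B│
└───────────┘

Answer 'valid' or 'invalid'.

Checking path validity:
Result: All consecutive moves are passable.

valid

Correct solution:

┌───┬───────┐
│A  │↱ → → ↓│
│ ╶─┘ ┌───╴ │
│↳ → ↑│↓ ← ↲│
│ ┌───┘ ┌─╴ │
│ │↓ ← ↲│   │
├─┘ ┌─╴ ├───┤
│↓ ↲│   │   │
│ ╶─┴───┴─╴ │
│↓          │
│ ╶─────────┤
│↳ → → → → B│
└───────────┘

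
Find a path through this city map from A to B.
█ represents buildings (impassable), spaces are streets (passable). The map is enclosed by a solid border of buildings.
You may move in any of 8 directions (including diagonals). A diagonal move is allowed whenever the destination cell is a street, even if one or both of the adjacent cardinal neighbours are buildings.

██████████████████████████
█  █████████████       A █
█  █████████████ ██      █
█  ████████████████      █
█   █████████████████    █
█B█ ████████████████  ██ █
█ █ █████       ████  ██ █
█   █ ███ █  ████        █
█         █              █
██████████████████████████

Finding the shortest path from A to B:
Movement: 8-directional
Path length: 25 steps
Directions: down → down → down-left → down-left → down-left → down-left → left → left → down-left → left → left → left → left → up-left → up-left → down-left → down-left → left → left → left → left → left → up-left → up-left → up

Solution:

██████████████████████████
█  █████████████       A █
█  █████████████ ██    ↓ █
█  ████████████████    ↙ █
█   █████████████████ ↙  █
█B█ ████████████████ ↙██ █
█↑█ █████ ↙     ████↙ ██ █
█ ↖ █ ███↙█↖ ████↙←←     █
█  ↖←←←←← █ ↖←←←←        █
██████████████████████████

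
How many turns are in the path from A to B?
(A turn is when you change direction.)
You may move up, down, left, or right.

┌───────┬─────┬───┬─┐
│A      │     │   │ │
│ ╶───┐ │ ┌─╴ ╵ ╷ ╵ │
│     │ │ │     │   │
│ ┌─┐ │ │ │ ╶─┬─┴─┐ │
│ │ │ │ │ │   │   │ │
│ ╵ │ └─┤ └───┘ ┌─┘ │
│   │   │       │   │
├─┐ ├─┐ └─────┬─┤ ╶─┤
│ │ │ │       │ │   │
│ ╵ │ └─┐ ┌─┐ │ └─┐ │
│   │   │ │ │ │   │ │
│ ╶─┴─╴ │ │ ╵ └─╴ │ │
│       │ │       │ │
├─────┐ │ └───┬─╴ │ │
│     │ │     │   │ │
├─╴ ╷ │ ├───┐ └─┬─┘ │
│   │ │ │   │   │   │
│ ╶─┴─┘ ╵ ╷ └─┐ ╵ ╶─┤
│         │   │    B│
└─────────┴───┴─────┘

Directions: down, right, right, down, down, right, down, right, down, down, down, right, right, down, right, down, right, right
Number of turns: 11

Solution:

┌───────┬─────┬───┬─┐
│A      │     │   │ │
│ ╶───┐ │ ┌─╴ ╵ ╷ ╵ │
│↳ → ↓│ │ │     │   │
│ ┌─┐ │ │ │ ╶─┬─┴─┐ │
│ │ │↓│ │ │   │   │ │
│ ╵ │ └─┤ └───┘ ┌─┘ │
│   │↳ ↓│       │   │
├─┐ ├─┐ └─────┬─┤ ╶─┤
│ │ │ │↳ ↓    │ │   │
│ ╵ │ └─┐ ┌─┐ │ └─┐ │
│   │   │↓│ │ │   │ │
│ ╶─┴─╴ │ │ ╵ └─╴ │ │
│       │↓│       │ │
├─────┐ │ └───┬─╴ │ │
│     │ │↳ → ↓│   │ │
├─╴ ╷ │ ├───┐ └─┬─┘ │
│   │ │ │   │↳ ↓│   │
│ ╶─┴─┘ ╵ ╷ └─┐ ╵ ╶─┤
│         │   │↳ → B│
└─────────┴───┴─────┘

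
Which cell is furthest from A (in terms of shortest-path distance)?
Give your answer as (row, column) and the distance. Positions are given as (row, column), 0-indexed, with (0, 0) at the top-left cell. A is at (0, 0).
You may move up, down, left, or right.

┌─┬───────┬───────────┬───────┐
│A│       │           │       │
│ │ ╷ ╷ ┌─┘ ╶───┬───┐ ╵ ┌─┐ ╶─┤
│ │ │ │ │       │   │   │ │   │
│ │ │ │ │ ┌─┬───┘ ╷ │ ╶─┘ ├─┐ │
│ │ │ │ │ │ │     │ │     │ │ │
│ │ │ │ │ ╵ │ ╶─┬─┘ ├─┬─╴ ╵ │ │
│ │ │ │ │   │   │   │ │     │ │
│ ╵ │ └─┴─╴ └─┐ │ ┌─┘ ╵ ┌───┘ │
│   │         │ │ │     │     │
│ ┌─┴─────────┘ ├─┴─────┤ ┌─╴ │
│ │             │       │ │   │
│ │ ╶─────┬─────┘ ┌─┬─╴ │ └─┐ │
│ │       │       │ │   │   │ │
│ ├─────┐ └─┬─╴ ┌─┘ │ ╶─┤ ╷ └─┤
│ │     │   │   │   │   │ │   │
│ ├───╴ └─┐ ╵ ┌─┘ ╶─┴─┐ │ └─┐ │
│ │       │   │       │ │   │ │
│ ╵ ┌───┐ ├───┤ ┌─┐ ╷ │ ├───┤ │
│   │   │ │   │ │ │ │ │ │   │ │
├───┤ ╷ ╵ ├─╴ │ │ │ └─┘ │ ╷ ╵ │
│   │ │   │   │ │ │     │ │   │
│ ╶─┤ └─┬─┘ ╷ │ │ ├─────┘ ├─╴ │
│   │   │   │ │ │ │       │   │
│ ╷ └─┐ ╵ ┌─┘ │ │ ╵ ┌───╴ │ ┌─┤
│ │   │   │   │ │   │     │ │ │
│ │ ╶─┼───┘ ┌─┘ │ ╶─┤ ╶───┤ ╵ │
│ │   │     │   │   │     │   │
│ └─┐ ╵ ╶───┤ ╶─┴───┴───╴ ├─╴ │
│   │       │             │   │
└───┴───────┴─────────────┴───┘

Computing BFS distances from A to all cells:
Furthest cell: (4, 8)
Distance: 120 steps

Path from A to the furthest cell:

┌─┬───────┬───────────┬───────┐
│A│↱ ↓    │↱ → → → → ↓│↱ → ↓  │
│ │ ╷ ╷ ┌─┘ ╶───┬───┐ ╵ ┌─┐ ╶─┤
│↓│↑│↓│ │↱ ↑    │↱ ↓│↳ ↑│ │↳ ↓│
│ │ │ │ │ ┌─┬───┘ ╷ │ ╶─┘ ├─┐ │
│↓│↑│↓│ │↑│ │↱ → ↑│↓│     │ │↓│
│ │ │ │ │ ╵ │ ╶─┬─┘ ├─┬─╴ ╵ │ │
│↓│↑│↓│ │↑ ↰│↑ ↰│↓ ↲│ │     │↓│
│ ╵ │ └─┴─╴ └─┐ │ ┌─┘ ╵ ┌───┘ │
│↳ ↑│↳ → → ↑  │↑│B│     │↓ ← ↲│
│ ┌─┴─────────┘ ├─┴─────┤ ┌─╴ │
│ │↱ → → → → → ↑│↓ ← ← ↰│↓│   │
│ │ ╶─────┬─────┘ ┌─┬─╴ │ └─┐ │
│ │↑ ← ← ↰│    ↓ ↲│ │↱ ↑│↳ ↓│ │
│ ├─────┐ └─┬─╴ ┌─┘ │ ╶─┤ ╷ └─┤
│ │     │↑ ↰│↓ ↲│   │↑ ↰│ │↳ ↓│
│ ├───╴ └─┐ ╵ ┌─┘ ╶─┴─┐ │ └─┐ │
│ │       │↑ ↲│↱ → ↓  │↑│   │↓│
│ ╵ ┌───┐ ├───┤ ┌─┐ ╷ │ ├───┤ │
│   │   │ │   │↑│ │↓│ │↑│↓ ↰│↓│
├───┤ ╷ ╵ ├─╴ │ │ │ └─┘ │ ╷ ╵ │
│   │ │   │   │↑│ │↳ → ↑│↓│↑ ↲│
│ ╶─┤ └─┬─┘ ╷ │ │ ├─────┘ ├─╴ │
│   │   │   │ │↑│ │      ↓│   │
│ ╷ └─┐ ╵ ┌─┘ │ │ ╵ ┌───╴ │ ┌─┤
│ │   │   │   │↑│   │↓ ← ↲│ │ │
│ │ ╶─┼───┘ ┌─┘ │ ╶─┤ ╶───┤ ╵ │
│ │   │     │↱ ↑│   │↳ → ↓│   │
│ └─┐ ╵ ╶───┤ ╶─┴───┴───╴ ├─╴ │
│   │       │↑ ← ← ← ← ← ↲│   │
└───┴───────┴─────────────┴───┘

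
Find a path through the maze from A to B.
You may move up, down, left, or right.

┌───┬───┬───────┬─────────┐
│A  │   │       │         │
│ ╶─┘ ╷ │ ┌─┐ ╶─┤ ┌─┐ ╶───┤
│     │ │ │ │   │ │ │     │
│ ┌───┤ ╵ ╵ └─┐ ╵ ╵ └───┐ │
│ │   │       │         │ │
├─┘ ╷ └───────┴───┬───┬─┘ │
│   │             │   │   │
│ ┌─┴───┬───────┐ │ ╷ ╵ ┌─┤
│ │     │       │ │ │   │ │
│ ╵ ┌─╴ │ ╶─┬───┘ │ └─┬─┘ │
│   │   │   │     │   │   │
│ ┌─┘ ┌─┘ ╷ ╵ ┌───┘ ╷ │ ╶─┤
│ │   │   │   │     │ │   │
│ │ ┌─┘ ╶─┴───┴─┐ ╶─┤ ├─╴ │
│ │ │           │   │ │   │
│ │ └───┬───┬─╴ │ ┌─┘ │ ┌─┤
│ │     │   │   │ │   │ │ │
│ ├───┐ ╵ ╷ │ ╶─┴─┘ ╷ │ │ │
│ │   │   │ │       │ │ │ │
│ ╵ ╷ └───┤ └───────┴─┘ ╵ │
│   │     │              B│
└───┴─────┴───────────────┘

Finding the shortest path through the maze:
Path length: 96 steps
Directions: down → right → right → up → right → down → down → right → up → up → right → right → down → right → down → right → up → up → right → right → down → right → right → down → down → left → down → left → up → left → down → down → right → down → down → down → left → down → left → left → left → up → right → up → left → left → left → left → up → right → up → right → down → right → up → right → right → up → up → left → left → left → left → left → left → up → left → down → left → down → down → right → up → right → right → down → left → down → left → down → down → right → right → down → right → up → right → down → down → right → right → right → right → right → right → right

Solution:

┌───┬───┬───────┬─────────┐
│A  │↱ ↓│↱ → ↓  │↱ → ↓    │
│ ╶─┘ ╷ │ ┌─┐ ╶─┤ ┌─┐ ╶───┤
│↳ → ↑│↓│↑│ │↳ ↓│↑│ │↳ → ↓│
│ ┌───┤ ╵ ╵ └─┐ ╵ ╵ └───┐ │
│ │↓ ↰│↳ ↑    │↳ ↑      │↓│
├─┘ ╷ └───────┴───┬───┬─┘ │
│↓ ↲│↑ ← ← ← ← ← ↰│↓ ↰│↓ ↲│
│ ┌─┴───┬───────┐ │ ╷ ╵ ┌─┤
│↓│↱ → ↓│       │↑│↓│↑ ↲│ │
│ ╵ ┌─╴ │ ╶─┬───┘ │ └─┬─┘ │
│↳ ↑│↓ ↲│↱ ↓│↱ → ↑│↳ ↓│   │
│ ┌─┘ ┌─┘ ╷ ╵ ┌───┘ ╷ │ ╶─┤
│ │↓ ↲│↱ ↑│↳ ↑│     │↓│   │
│ │ ┌─┘ ╶─┴───┴─┐ ╶─┤ ├─╴ │
│ │↓│  ↑ ← ← ← ↰│   │↓│   │
│ │ └───┬───┬─╴ │ ┌─┘ │ ┌─┤
│ │↳ → ↓│↱ ↓│↱ ↑│ │↓ ↲│ │ │
│ ├───┐ ╵ ╷ │ ╶─┴─┘ ╷ │ │ │
│ │   │↳ ↑│↓│↑ ← ← ↲│ │ │ │
│ ╵ ╷ └───┤ └───────┴─┘ ╵ │
│   │     │↳ → → → → → → B│
└───┴─────┴───────────────┘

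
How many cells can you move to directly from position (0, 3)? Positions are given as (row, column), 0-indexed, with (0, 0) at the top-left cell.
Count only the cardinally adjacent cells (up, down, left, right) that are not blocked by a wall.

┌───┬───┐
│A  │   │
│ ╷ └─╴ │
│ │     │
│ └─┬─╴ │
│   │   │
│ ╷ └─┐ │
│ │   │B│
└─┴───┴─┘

Checking passable neighbors of (0, 3):
Neighbors: (1, 3), (0, 2)
Count: 2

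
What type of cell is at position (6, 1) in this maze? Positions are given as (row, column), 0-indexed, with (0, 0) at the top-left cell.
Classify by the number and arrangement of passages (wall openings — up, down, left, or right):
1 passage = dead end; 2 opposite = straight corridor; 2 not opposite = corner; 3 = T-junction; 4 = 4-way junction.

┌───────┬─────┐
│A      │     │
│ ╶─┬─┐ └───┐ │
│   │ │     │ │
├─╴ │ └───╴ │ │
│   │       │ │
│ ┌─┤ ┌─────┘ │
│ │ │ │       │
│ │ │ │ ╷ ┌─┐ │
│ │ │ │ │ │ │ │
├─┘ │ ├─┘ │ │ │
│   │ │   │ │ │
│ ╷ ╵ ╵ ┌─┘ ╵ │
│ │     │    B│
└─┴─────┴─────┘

Checking cell at (6, 1):
Number of passages: 2
Cell type: corner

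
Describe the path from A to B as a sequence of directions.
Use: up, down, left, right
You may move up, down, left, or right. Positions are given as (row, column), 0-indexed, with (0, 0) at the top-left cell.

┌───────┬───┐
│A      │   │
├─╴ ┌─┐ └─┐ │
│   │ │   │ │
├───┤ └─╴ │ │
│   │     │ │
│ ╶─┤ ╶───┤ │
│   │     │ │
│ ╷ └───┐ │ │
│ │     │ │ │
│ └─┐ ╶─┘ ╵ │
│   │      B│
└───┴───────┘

Finding the path and converting it to directions:
Path through cells: (0,0) → (0,1) → (0,2) → (0,3) → (1,3) → (1,4) → (2,4) → (2,3) → (2,2) → (3,2) → (3,3) → (3,4) → (4,4) → (5,4) → (5,5)
Directions: right, right, right, down, right, down, left, left, down, right, right, down, down, right

Solution:

┌───────┬───┐
│A → → ↓│   │
├─╴ ┌─┐ └─┐ │
│   │ │↳ ↓│ │
├───┤ └─╴ │ │
│   │↓ ← ↲│ │
│ ╶─┤ ╶───┤ │
│   │↳ → ↓│ │
│ ╷ └───┐ │ │
│ │     │↓│ │
│ └─┐ ╶─┘ ╵ │
│   │    ↳ B│
└───┴───────┘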